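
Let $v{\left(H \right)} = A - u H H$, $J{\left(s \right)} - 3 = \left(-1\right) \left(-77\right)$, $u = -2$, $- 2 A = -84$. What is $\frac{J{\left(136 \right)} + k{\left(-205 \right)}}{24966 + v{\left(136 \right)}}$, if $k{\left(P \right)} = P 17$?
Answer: $- \frac{681}{12400} \approx -0.054919$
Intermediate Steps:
$A = 42$ ($A = \left(- \frac{1}{2}\right) \left(-84\right) = 42$)
$k{\left(P \right)} = 17 P$
$J{\left(s \right)} = 80$ ($J{\left(s \right)} = 3 - -77 = 3 + 77 = 80$)
$v{\left(H \right)} = 42 + 2 H^{2}$ ($v{\left(H \right)} = 42 - - 2 H H = 42 - - 2 H^{2} = 42 + 2 H^{2}$)
$\frac{J{\left(136 \right)} + k{\left(-205 \right)}}{24966 + v{\left(136 \right)}} = \frac{80 + 17 \left(-205\right)}{24966 + \left(42 + 2 \cdot 136^{2}\right)} = \frac{80 - 3485}{24966 + \left(42 + 2 \cdot 18496\right)} = - \frac{3405}{24966 + \left(42 + 36992\right)} = - \frac{3405}{24966 + 37034} = - \frac{3405}{62000} = \left(-3405\right) \frac{1}{62000} = - \frac{681}{12400}$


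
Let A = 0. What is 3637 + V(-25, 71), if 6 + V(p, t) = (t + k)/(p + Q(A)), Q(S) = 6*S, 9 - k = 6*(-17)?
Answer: 90593/25 ≈ 3623.7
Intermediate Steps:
k = 111 (k = 9 - 6*(-17) = 9 - 1*(-102) = 9 + 102 = 111)
V(p, t) = -6 + (111 + t)/p (V(p, t) = -6 + (t + 111)/(p + 6*0) = -6 + (111 + t)/(p + 0) = -6 + (111 + t)/p)
3637 + V(-25, 71) = 3637 + (111 + 71 - 6*(-25))/(-25) = 3637 - (111 + 71 + 150)/25 = 3637 - 1/25*332 = 3637 - 332/25 = 90593/25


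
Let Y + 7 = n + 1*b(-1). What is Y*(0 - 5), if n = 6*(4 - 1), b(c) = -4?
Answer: -35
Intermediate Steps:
n = 18 (n = 6*3 = 18)
Y = 7 (Y = -7 + (18 + 1*(-4)) = -7 + (18 - 4) = -7 + 14 = 7)
Y*(0 - 5) = 7*(0 - 5) = 7*(-5) = -35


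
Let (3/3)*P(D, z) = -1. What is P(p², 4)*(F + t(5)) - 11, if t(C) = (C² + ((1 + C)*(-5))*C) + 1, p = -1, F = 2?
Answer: 111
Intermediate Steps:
t(C) = 1 + C² + C*(-5 - 5*C) (t(C) = (C² + (-5 - 5*C)*C) + 1 = (C² + C*(-5 - 5*C)) + 1 = 1 + C² + C*(-5 - 5*C))
P(D, z) = -1
P(p², 4)*(F + t(5)) - 11 = -(2 + (1 - 5*5 - 4*5²)) - 11 = -(2 + (1 - 25 - 4*25)) - 11 = -(2 + (1 - 25 - 100)) - 11 = -(2 - 124) - 11 = -1*(-122) - 11 = 122 - 11 = 111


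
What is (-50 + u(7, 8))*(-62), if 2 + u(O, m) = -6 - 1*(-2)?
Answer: 3472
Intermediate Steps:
u(O, m) = -6 (u(O, m) = -2 + (-6 - 1*(-2)) = -2 + (-6 + 2) = -2 - 4 = -6)
(-50 + u(7, 8))*(-62) = (-50 - 6)*(-62) = -56*(-62) = 3472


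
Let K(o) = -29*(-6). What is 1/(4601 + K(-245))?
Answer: 1/4775 ≈ 0.00020942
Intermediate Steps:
K(o) = 174
1/(4601 + K(-245)) = 1/(4601 + 174) = 1/4775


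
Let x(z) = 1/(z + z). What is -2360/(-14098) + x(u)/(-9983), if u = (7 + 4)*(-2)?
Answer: 518324409/3096287348 ≈ 0.16740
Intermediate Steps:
u = -22 (u = 11*(-2) = -22)
x(z) = 1/(2*z)
-2360/(-14098) + x(u)/(-9983) = -2360/(-14098) + ((½)/(-22))/(-9983) = -2360*(-1/14098) + ((½)*(-1/22))*(-1/9983) = 1180/7049 - 1/44*(-1/9983) = 1180/7049 + 1/439252 = 518324409/3096287348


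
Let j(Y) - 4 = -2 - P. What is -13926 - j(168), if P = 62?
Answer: -13866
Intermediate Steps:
j(Y) = -60 (j(Y) = 4 + (-2 - 1*62) = 4 + (-2 - 62) = 4 - 64 = -60)
-13926 - j(168) = -13926 - 1*(-60) = -13926 + 60 = -13866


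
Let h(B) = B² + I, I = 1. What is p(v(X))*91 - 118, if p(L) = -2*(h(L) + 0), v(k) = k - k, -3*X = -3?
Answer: -300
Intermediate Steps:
X = 1 (X = -⅓*(-3) = 1)
h(B) = 1 + B² (h(B) = B² + 1 = 1 + B²)
v(k) = 0
p(L) = -2 - 2*L² (p(L) = -2*((1 + L²) + 0) = -2*(1 + L²) = -2 - 2*L²)
p(v(X))*91 - 118 = (-2 - 2*0²)*91 - 118 = (-2 - 2*0)*91 - 118 = (-2 + 0)*91 - 118 = -2*91 - 118 = -182 - 118 = -300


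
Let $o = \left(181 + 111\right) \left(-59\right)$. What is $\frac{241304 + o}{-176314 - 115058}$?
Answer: $- \frac{18673}{24281} \approx -0.76904$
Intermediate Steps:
$o = -17228$ ($o = 292 \left(-59\right) = -17228$)
$\frac{241304 + o}{-176314 - 115058} = \frac{241304 - 17228}{-176314 - 115058} = \frac{224076}{-291372} = 224076 \left(- \frac{1}{291372}\right) = - \frac{18673}{24281}$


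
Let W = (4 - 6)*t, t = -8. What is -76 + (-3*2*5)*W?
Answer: -556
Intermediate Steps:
W = 16 (W = (4 - 6)*(-8) = -2*(-8) = 16)
-76 + (-3*2*5)*W = -76 + (-3*2*5)*16 = -76 - 6*5*16 = -76 - 30*16 = -76 - 480 = -556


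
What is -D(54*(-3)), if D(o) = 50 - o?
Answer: -212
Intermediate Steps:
-D(54*(-3)) = -(50 - 54*(-3)) = -(50 - 1*(-162)) = -(50 + 162) = -1*212 = -212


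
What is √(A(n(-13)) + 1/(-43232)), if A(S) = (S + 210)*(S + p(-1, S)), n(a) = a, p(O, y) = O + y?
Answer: I*√621327626318/10808 ≈ 72.932*I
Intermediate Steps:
A(S) = (-1 + 2*S)*(210 + S) (A(S) = (S + 210)*(S + (-1 + S)) = (210 + S)*(-1 + 2*S) = (-1 + 2*S)*(210 + S))
√(A(n(-13)) + 1/(-43232)) = √((-210 + 2*(-13)² + 419*(-13)) + 1/(-43232)) = √((-210 + 2*169 - 5447) - 1/43232) = √((-210 + 338 - 5447) - 1/43232) = √(-5319 - 1/43232) = √(-229951009/43232) = I*√621327626318/10808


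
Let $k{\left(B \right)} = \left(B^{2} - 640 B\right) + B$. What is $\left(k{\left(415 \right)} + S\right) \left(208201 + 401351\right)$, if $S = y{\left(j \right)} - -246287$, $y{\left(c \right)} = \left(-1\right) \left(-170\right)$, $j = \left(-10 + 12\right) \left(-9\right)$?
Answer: $93564403344$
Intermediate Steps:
$k{\left(B \right)} = B^{2} - 639 B$
$j = -18$ ($j = 2 \left(-9\right) = -18$)
$y{\left(c \right)} = 170$
$S = 246457$ ($S = 170 - -246287 = 170 + 246287 = 246457$)
$\left(k{\left(415 \right)} + S\right) \left(208201 + 401351\right) = \left(415 \left(-639 + 415\right) + 246457\right) \left(208201 + 401351\right) = \left(415 \left(-224\right) + 246457\right) 609552 = \left(-92960 + 246457\right) 609552 = 153497 \cdot 609552 = 93564403344$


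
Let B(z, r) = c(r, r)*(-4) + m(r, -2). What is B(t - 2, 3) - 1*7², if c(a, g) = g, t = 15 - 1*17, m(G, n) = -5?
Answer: -66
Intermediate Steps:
t = -2 (t = 15 - 17 = -2)
B(z, r) = -5 - 4*r (B(z, r) = r*(-4) - 5 = -4*r - 5 = -5 - 4*r)
B(t - 2, 3) - 1*7² = (-5 - 4*3) - 1*7² = (-5 - 12) - 1*49 = -17 - 49 = -66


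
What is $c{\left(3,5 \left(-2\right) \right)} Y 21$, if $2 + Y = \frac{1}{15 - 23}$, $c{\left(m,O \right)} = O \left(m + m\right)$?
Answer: $\frac{5355}{2} \approx 2677.5$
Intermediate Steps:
$c{\left(m,O \right)} = 2 O m$ ($c{\left(m,O \right)} = O 2 m = 2 O m$)
$Y = - \frac{17}{8}$ ($Y = -2 + \frac{1}{15 - 23} = -2 + \frac{1}{-8} = -2 - \frac{1}{8} = - \frac{17}{8} \approx -2.125$)
$c{\left(3,5 \left(-2\right) \right)} Y 21 = 2 \cdot 5 \left(-2\right) 3 \left(- \frac{17}{8}\right) 21 = 2 \left(-10\right) 3 \left(- \frac{17}{8}\right) 21 = \left(-60\right) \left(- \frac{17}{8}\right) 21 = \frac{255}{2} \cdot 21 = \frac{5355}{2}$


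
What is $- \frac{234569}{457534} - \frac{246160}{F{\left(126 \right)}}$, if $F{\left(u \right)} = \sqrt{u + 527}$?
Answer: $- \frac{234569}{457534} - \frac{246160 \sqrt{653}}{653} \approx -9633.5$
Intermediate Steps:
$F{\left(u \right)} = \sqrt{527 + u}$
$- \frac{234569}{457534} - \frac{246160}{F{\left(126 \right)}} = - \frac{234569}{457534} - \frac{246160}{\sqrt{527 + 126}} = \left(-234569\right) \frac{1}{457534} - \frac{246160}{\sqrt{653}} = - \frac{234569}{457534} - 246160 \frac{\sqrt{653}}{653} = - \frac{234569}{457534} - \frac{246160 \sqrt{653}}{653}$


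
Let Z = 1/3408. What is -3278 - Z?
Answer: -11171425/3408 ≈ -3278.0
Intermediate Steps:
Z = 1/3408 ≈ 0.00029343
-3278 - Z = -3278 - 1*1/3408 = -3278 - 1/3408 = -11171425/3408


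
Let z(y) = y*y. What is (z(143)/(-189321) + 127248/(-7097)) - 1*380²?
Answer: -17640153093451/122146467 ≈ -1.4442e+5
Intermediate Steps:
z(y) = y²
(z(143)/(-189321) + 127248/(-7097)) - 1*380² = (143²/(-189321) + 127248/(-7097)) - 1*380² = (20449*(-1/189321) + 127248*(-1/7097)) - 1*144400 = (-1859/17211 - 127248/7097) - 144400 = -2203258651/122146467 - 144400 = -17640153093451/122146467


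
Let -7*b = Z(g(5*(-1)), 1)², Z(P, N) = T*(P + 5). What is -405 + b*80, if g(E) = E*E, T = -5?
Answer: -1802835/7 ≈ -2.5755e+5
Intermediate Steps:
g(E) = E²
Z(P, N) = -25 - 5*P (Z(P, N) = -5*(P + 5) = -5*(5 + P) = -25 - 5*P)
b = -22500/7 (b = -(-25 - 5*(5*(-1))²)²/7 = -(-25 - 5*(-5)²)²/7 = -(-25 - 5*25)²/7 = -(-25 - 125)²/7 = -⅐*(-150)² = -⅐*22500 = -22500/7 ≈ -3214.3)
-405 + b*80 = -405 - 22500/7*80 = -405 - 1800000/7 = -1802835/7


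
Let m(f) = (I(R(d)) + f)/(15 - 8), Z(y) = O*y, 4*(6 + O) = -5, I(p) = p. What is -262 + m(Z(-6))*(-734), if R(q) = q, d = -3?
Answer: -31561/7 ≈ -4508.7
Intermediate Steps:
O = -29/4 (O = -6 + (¼)*(-5) = -6 - 5/4 = -29/4 ≈ -7.2500)
Z(y) = -29*y/4
m(f) = -3/7 + f/7 (m(f) = (-3 + f)/(15 - 8) = (-3 + f)/7 = (-3 + f)*(⅐) = -3/7 + f/7)
-262 + m(Z(-6))*(-734) = -262 + (-3/7 + (-29/4*(-6))/7)*(-734) = -262 + (-3/7 + (⅐)*(87/2))*(-734) = -262 + (-3/7 + 87/14)*(-734) = -262 + (81/14)*(-734) = -262 - 29727/7 = -31561/7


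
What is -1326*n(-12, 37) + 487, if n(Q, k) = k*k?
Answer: -1814807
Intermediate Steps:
n(Q, k) = k²
-1326*n(-12, 37) + 487 = -1326*37² + 487 = -1326*1369 + 487 = -1815294 + 487 = -1814807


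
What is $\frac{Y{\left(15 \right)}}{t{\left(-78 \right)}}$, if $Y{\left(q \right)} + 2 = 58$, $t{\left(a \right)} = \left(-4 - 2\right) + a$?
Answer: $- \frac{2}{3} \approx -0.66667$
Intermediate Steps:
$t{\left(a \right)} = -6 + a$
$Y{\left(q \right)} = 56$ ($Y{\left(q \right)} = -2 + 58 = 56$)
$\frac{Y{\left(15 \right)}}{t{\left(-78 \right)}} = \frac{56}{-6 - 78} = \frac{56}{-84} = 56 \left(- \frac{1}{84}\right) = - \frac{2}{3}$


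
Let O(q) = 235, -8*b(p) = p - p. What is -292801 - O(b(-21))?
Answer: -293036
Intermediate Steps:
b(p) = 0 (b(p) = -(p - p)/8 = -⅛*0 = 0)
-292801 - O(b(-21)) = -292801 - 1*235 = -292801 - 235 = -293036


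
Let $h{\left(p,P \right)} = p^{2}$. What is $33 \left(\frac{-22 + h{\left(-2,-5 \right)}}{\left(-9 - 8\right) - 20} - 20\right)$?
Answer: $- \frac{23826}{37} \approx -643.95$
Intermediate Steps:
$33 \left(\frac{-22 + h{\left(-2,-5 \right)}}{\left(-9 - 8\right) - 20} - 20\right) = 33 \left(\frac{-22 + \left(-2\right)^{2}}{\left(-9 - 8\right) - 20} - 20\right) = 33 \left(\frac{-22 + 4}{-17 - 20} - 20\right) = 33 \left(- \frac{18}{-37} - 20\right) = 33 \left(\left(-18\right) \left(- \frac{1}{37}\right) - 20\right) = 33 \left(\frac{18}{37} - 20\right) = 33 \left(- \frac{722}{37}\right) = - \frac{23826}{37}$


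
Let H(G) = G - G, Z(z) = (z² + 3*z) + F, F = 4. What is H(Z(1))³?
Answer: 0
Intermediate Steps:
Z(z) = 4 + z² + 3*z (Z(z) = (z² + 3*z) + 4 = 4 + z² + 3*z)
H(G) = 0
H(Z(1))³ = 0³ = 0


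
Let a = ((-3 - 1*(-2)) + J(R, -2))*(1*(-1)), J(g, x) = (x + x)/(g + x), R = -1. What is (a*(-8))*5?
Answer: 40/3 ≈ 13.333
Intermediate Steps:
J(g, x) = 2*x/(g + x) (J(g, x) = (2*x)/(g + x) = 2*x/(g + x))
a = -⅓ (a = ((-3 - 1*(-2)) + 2*(-2)/(-1 - 2))*(1*(-1)) = ((-3 + 2) + 2*(-2)/(-3))*(-1) = (-1 + 2*(-2)*(-⅓))*(-1) = (-1 + 4/3)*(-1) = (⅓)*(-1) = -⅓ ≈ -0.33333)
(a*(-8))*5 = -⅓*(-8)*5 = (8/3)*5 = 40/3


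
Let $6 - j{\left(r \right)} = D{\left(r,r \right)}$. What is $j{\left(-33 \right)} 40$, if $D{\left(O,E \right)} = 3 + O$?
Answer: $1440$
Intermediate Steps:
$j{\left(r \right)} = 3 - r$ ($j{\left(r \right)} = 6 - \left(3 + r\right) = 3 - r$)
$j{\left(-33 \right)} 40 = \left(3 - -33\right) 40 = \left(3 + 33\right) 40 = 36 \cdot 40 = 1440$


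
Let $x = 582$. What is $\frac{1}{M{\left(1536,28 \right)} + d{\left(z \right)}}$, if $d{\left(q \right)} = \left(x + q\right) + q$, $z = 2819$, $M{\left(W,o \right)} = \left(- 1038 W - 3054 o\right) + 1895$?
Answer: $- \frac{1}{1671765} \approx -5.9817 \cdot 10^{-7}$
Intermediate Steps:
$M{\left(W,o \right)} = 1895 - 3054 o - 1038 W$ ($M{\left(W,o \right)} = \left(- 3054 o - 1038 W\right) + 1895 = 1895 - 3054 o - 1038 W$)
$d{\left(q \right)} = 582 + 2 q$ ($d{\left(q \right)} = \left(582 + q\right) + q = 582 + 2 q$)
$\frac{1}{M{\left(1536,28 \right)} + d{\left(z \right)}} = \frac{1}{\left(1895 - 85512 - 1594368\right) + \left(582 + 2 \cdot 2819\right)} = \frac{1}{\left(1895 - 85512 - 1594368\right) + \left(582 + 5638\right)} = \frac{1}{-1677985 + 6220} = \frac{1}{-1671765} = - \frac{1}{1671765}$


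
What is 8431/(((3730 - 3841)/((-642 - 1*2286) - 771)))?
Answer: 10395423/37 ≈ 2.8096e+5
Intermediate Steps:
8431/(((3730 - 3841)/((-642 - 1*2286) - 771))) = 8431/((-111/((-642 - 2286) - 771))) = 8431/((-111/(-2928 - 771))) = 8431/((-111/(-3699))) = 8431/((-111*(-1/3699))) = 8431/(37/1233) = 8431*(1233/37) = 10395423/37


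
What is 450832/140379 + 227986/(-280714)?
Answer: 47275203677/19703175303 ≈ 2.3994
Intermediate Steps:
450832/140379 + 227986/(-280714) = 450832*(1/140379) + 227986*(-1/280714) = 450832/140379 - 113993/140357 = 47275203677/19703175303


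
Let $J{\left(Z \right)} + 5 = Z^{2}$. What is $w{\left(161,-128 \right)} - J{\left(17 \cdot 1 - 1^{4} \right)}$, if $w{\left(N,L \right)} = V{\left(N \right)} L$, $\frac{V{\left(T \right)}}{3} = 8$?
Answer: $-3323$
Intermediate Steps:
$V{\left(T \right)} = 24$ ($V{\left(T \right)} = 3 \cdot 8 = 24$)
$w{\left(N,L \right)} = 24 L$
$J{\left(Z \right)} = -5 + Z^{2}$
$w{\left(161,-128 \right)} - J{\left(17 \cdot 1 - 1^{4} \right)} = 24 \left(-128\right) - \left(-5 + \left(17 \cdot 1 - 1^{4}\right)^{2}\right) = -3072 - \left(-5 + \left(17 - 1\right)^{2}\right) = -3072 - \left(-5 + 16^{2}\right) = -3072 - \left(-5 + 256\right) = -3072 - 251 = -3323$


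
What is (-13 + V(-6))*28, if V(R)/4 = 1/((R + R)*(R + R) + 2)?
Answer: -26516/73 ≈ -363.23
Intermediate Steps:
V(R) = 4/(2 + 4*R²) (V(R) = 4/((R + R)*(R + R) + 2) = 4/((2*R)*(2*R) + 2) = 4/(4*R² + 2) = 4/(2 + 4*R²))
(-13 + V(-6))*28 = (-13 + 2/(1 + 2*(-6)²))*28 = (-13 + 2/(1 + 2*36))*28 = (-13 + 2/(1 + 72))*28 = (-13 + 2/73)*28 = -947/73*28 = -26516/73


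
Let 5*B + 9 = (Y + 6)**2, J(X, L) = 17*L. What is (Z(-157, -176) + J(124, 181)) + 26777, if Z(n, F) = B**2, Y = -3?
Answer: 29854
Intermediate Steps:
B = 0 (B = -9/5 + (-3 + 6)**2/5 = -9/5 + (1/5)*3**2 = -9/5 + (1/5)*9 = -9/5 + 9/5 = 0)
Z(n, F) = 0 (Z(n, F) = 0**2 = 0)
(Z(-157, -176) + J(124, 181)) + 26777 = (0 + 17*181) + 26777 = (0 + 3077) + 26777 = 3077 + 26777 = 29854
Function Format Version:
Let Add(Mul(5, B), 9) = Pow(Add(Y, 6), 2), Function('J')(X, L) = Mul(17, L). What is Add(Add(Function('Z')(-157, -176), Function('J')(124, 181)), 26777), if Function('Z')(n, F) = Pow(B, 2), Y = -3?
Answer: 29854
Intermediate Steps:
B = 0 (B = Add(Rational(-9, 5), Mul(Rational(1, 5), Pow(Add(-3, 6), 2))) = Add(Rational(-9, 5), Mul(Rational(1, 5), Pow(3, 2))) = Add(Rational(-9, 5), Mul(Rational(1, 5), 9)) = Add(Rational(-9, 5), Rational(9, 5)) = 0)
Function('Z')(n, F) = 0 (Function('Z')(n, F) = Pow(0, 2) = 0)
Add(Add(Function('Z')(-157, -176), Function('J')(124, 181)), 26777) = Add(Add(0, Mul(17, 181)), 26777) = Add(Add(0, 3077), 26777) = Add(3077, 26777) = 29854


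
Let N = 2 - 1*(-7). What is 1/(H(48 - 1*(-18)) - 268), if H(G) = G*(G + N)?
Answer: 1/4682 ≈ 0.00021358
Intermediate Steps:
N = 9 (N = 2 + 7 = 9)
H(G) = G*(9 + G) (H(G) = G*(G + 9) = G*(9 + G))
1/(H(48 - 1*(-18)) - 268) = 1/((48 - 1*(-18))*(9 + (48 - 1*(-18))) - 268) = 1/((48 + 18)*(9 + (48 + 18)) - 268) = 1/(66*(9 + 66) - 268) = 1/(66*75 - 268) = 1/(4950 - 268) = 1/4682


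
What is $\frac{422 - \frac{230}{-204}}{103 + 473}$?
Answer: $\frac{43159}{58752} \approx 0.7346$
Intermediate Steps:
$\frac{422 - \frac{230}{-204}}{103 + 473} = \frac{422 - - \frac{115}{102}}{576} = \left(422 + \frac{115}{102}\right) \frac{1}{576} = \frac{43159}{102} \cdot \frac{1}{576} = \frac{43159}{58752}$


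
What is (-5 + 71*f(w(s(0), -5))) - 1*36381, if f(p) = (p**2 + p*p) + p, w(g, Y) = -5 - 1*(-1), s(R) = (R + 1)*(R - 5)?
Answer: -34398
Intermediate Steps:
s(R) = (1 + R)*(-5 + R)
w(g, Y) = -4 (w(g, Y) = -5 + 1 = -4)
f(p) = p + 2*p**2 (f(p) = (p**2 + p**2) + p = 2*p**2 + p = p + 2*p**2)
(-5 + 71*f(w(s(0), -5))) - 1*36381 = (-5 + 71*(-4*(1 + 2*(-4)))) - 1*36381 = (-5 + 71*(-4*(1 - 8))) - 36381 = (-5 + 71*(-4*(-7))) - 36381 = (-5 + 71*28) - 36381 = (-5 + 1988) - 36381 = 1983 - 36381 = -34398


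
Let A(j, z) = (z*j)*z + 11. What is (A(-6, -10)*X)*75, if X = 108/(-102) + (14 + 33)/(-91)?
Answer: 107654475/1547 ≈ 69589.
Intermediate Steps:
X = -2437/1547 (X = 108*(-1/102) + 47*(-1/91) = -18/17 - 47/91 = -2437/1547 ≈ -1.5753)
A(j, z) = 11 + j*z² (A(j, z) = (j*z)*z + 11 = j*z² + 11 = 11 + j*z²)
(A(-6, -10)*X)*75 = ((11 - 6*(-10)²)*(-2437/1547))*75 = ((11 - 6*100)*(-2437/1547))*75 = ((11 - 600)*(-2437/1547))*75 = -589*(-2437/1547)*75 = (1435393/1547)*75 = 107654475/1547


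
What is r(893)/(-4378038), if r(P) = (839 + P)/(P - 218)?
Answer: -866/1477587825 ≈ -5.8609e-7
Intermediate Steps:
r(P) = (839 + P)/(-218 + P)
r(893)/(-4378038) = ((839 + 893)/(-218 + 893))/(-4378038) = (1732/675)*(-1/4378038) = -866/1477587825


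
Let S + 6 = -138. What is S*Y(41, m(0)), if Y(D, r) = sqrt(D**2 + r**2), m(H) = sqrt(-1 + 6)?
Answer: -144*sqrt(1686) ≈ -5912.8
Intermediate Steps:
m(H) = sqrt(5)
S = -144 (S = -6 - 138 = -144)
S*Y(41, m(0)) = -144*sqrt(41**2 + (sqrt(5))**2) = -144*sqrt(1681 + 5) = -144*sqrt(1686)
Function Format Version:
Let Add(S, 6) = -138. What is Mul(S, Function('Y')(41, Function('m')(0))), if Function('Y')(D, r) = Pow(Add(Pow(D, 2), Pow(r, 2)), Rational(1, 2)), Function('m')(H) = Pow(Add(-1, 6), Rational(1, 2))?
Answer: Mul(-144, Pow(1686, Rational(1, 2))) ≈ -5912.8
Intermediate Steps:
Function('m')(H) = Pow(5, Rational(1, 2))
S = -144 (S = Add(-6, -138) = -144)
Mul(S, Function('Y')(41, Function('m')(0))) = Mul(-144, Pow(Add(Pow(41, 2), Pow(Pow(5, Rational(1, 2)), 2)), Rational(1, 2))) = Mul(-144, Pow(Add(1681, 5), Rational(1, 2))) = Mul(-144, Pow(1686, Rational(1, 2)))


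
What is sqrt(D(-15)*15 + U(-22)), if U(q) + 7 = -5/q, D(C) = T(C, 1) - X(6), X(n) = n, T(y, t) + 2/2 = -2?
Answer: I*sqrt(68618)/22 ≈ 11.907*I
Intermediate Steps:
T(y, t) = -3 (T(y, t) = -1 - 2 = -3)
D(C) = -9 (D(C) = -3 - 1*6 = -3 - 6 = -9)
U(q) = -7 - 5/q
sqrt(D(-15)*15 + U(-22)) = sqrt(-9*15 + (-7 - 5/(-22))) = sqrt(-135 + (-7 - 5*(-1/22))) = sqrt(-135 + (-7 + 5/22)) = sqrt(-135 - 149/22) = sqrt(-3119/22) = I*sqrt(68618)/22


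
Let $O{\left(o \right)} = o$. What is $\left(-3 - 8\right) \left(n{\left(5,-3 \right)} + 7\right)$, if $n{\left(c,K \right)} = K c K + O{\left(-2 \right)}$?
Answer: $-550$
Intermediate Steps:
$n{\left(c,K \right)} = -2 + c K^{2}$ ($n{\left(c,K \right)} = K c K - 2 = c K^{2} - 2 = -2 + c K^{2}$)
$\left(-3 - 8\right) \left(n{\left(5,-3 \right)} + 7\right) = \left(-3 - 8\right) \left(\left(-2 + 5 \left(-3\right)^{2}\right) + 7\right) = \left(-3 - 8\right) \left(\left(-2 + 5 \cdot 9\right) + 7\right) = - 11 \left(\left(-2 + 45\right) + 7\right) = - 11 \left(43 + 7\right) = \left(-11\right) 50 = -550$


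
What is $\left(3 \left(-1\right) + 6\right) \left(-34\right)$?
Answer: $-102$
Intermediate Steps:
$\left(3 \left(-1\right) + 6\right) \left(-34\right) = \left(-3 + 6\right) \left(-34\right) = 3 \left(-34\right) = -102$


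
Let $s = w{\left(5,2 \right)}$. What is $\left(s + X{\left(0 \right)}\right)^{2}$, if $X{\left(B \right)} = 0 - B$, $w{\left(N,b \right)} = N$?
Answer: $25$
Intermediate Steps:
$s = 5$
$X{\left(B \right)} = - B$
$\left(s + X{\left(0 \right)}\right)^{2} = \left(5 - 0\right)^{2} = \left(5 + 0\right)^{2} = 5^{2} = 25$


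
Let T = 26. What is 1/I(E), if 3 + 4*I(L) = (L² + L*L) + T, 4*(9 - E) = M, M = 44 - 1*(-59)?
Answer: 32/4673 ≈ 0.0068479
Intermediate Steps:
M = 103 (M = 44 + 59 = 103)
E = -67/4 (E = 9 - ¼*103 = 9 - 103/4 = -67/4 ≈ -16.750)
I(L) = 23/4 + L²/2 (I(L) = -¾ + ((L² + L*L) + 26)/4 = -¾ + ((L² + L²) + 26)/4 = -¾ + (2*L² + 26)/4 = -¾ + (26 + 2*L²)/4 = -¾ + (13/2 + L²/2) = 23/4 + L²/2)
1/I(E) = 1/(23/4 + (-67/4)²/2) = 1/(23/4 + (½)*(4489/16)) = 1/(23/4 + 4489/32) = 1/(4673/32) = 32/4673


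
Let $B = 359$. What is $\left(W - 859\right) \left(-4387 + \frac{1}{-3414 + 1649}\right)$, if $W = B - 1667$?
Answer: $\frac{16779202352}{1765} \approx 9.5066 \cdot 10^{6}$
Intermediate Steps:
$W = -1308$ ($W = 359 - 1667 = -1308$)
$\left(W - 859\right) \left(-4387 + \frac{1}{-3414 + 1649}\right) = \left(-1308 - 859\right) \left(-4387 + \frac{1}{-3414 + 1649}\right) = - 2167 \left(-4387 + \frac{1}{-1765}\right) = - 2167 \left(-4387 - \frac{1}{1765}\right) = \left(-2167\right) \left(- \frac{7743056}{1765}\right) = \frac{16779202352}{1765}$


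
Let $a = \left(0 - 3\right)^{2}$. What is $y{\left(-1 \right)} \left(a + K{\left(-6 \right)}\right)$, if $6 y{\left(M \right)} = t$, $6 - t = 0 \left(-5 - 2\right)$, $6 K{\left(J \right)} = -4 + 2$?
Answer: $\frac{26}{3} \approx 8.6667$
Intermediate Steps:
$a = 9$ ($a = \left(-3\right)^{2} = 9$)
$K{\left(J \right)} = - \frac{1}{3}$ ($K{\left(J \right)} = \frac{-4 + 2}{6} = \frac{1}{6} \left(-2\right) = - \frac{1}{3}$)
$t = 6$ ($t = 6 - 0 \left(-5 - 2\right) = 6 - 0 \left(-7\right) = 6 - 0 = 6 + 0 = 6$)
$y{\left(M \right)} = 1$ ($y{\left(M \right)} = \frac{1}{6} \cdot 6 = 1$)
$y{\left(-1 \right)} \left(a + K{\left(-6 \right)}\right) = 1 \left(9 - \frac{1}{3}\right) = 1 \cdot \frac{26}{3} = \frac{26}{3}$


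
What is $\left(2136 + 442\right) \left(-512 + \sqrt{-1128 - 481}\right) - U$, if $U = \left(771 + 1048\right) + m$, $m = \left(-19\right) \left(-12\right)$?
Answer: $-1321983 + 2578 i \sqrt{1609} \approx -1.322 \cdot 10^{6} + 1.0341 \cdot 10^{5} i$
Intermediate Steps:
$m = 228$
$U = 2047$ ($U = \left(771 + 1048\right) + 228 = 1819 + 228 = 2047$)
$\left(2136 + 442\right) \left(-512 + \sqrt{-1128 - 481}\right) - U = \left(2136 + 442\right) \left(-512 + \sqrt{-1128 - 481}\right) - 2047 = 2578 \left(-512 + \sqrt{-1609}\right) - 2047 = 2578 \left(-512 + i \sqrt{1609}\right) - 2047 = \left(-1319936 + 2578 i \sqrt{1609}\right) - 2047 = -1321983 + 2578 i \sqrt{1609}$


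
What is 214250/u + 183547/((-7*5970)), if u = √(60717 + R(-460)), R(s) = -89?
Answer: -26221/5970 + 107125*√15157/15157 ≈ 865.74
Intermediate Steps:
u = 2*√15157 (u = √(60717 - 89) = √60628 = 2*√15157 ≈ 246.23)
214250/u + 183547/((-7*5970)) = 214250/((2*√15157)) + 183547/((-7*5970)) = 214250*(√15157/30314) + 183547/(-41790) = 107125*√15157/15157 + 183547*(-1/41790) = 107125*√15157/15157 - 26221/5970 = -26221/5970 + 107125*√15157/15157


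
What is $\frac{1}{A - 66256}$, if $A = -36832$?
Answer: $- \frac{1}{103088} \approx -9.7005 \cdot 10^{-6}$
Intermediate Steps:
$\frac{1}{A - 66256} = \frac{1}{-36832 - 66256} = \frac{1}{-103088} = - \frac{1}{103088}$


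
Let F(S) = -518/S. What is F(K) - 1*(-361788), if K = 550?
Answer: 99491441/275 ≈ 3.6179e+5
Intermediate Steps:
F(K) - 1*(-361788) = -518/550 - 1*(-361788) = -518*1/550 + 361788 = -259/275 + 361788 = 99491441/275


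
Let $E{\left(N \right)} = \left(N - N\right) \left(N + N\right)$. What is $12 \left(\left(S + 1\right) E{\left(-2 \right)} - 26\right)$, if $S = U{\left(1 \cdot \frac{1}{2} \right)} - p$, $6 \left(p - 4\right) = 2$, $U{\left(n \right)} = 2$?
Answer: $-312$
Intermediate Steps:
$E{\left(N \right)} = 0$ ($E{\left(N \right)} = 0 \cdot 2 N = 0$)
$p = \frac{13}{3}$ ($p = 4 + \frac{1}{6} \cdot 2 = 4 + \frac{1}{3} = \frac{13}{3} \approx 4.3333$)
$S = - \frac{7}{3}$ ($S = 2 - \frac{13}{3} = - \frac{7}{3} \approx -2.3333$)
$12 \left(\left(S + 1\right) E{\left(-2 \right)} - 26\right) = 12 \left(\left(- \frac{7}{3} + 1\right) 0 - 26\right) = 12 \left(\left(- \frac{4}{3}\right) 0 - 26\right) = 12 \left(0 - 26\right) = 12 \left(-26\right) = -312$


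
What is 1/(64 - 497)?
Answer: -1/433 ≈ -0.0023095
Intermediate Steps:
1/(64 - 497) = 1/(-433) = -1/433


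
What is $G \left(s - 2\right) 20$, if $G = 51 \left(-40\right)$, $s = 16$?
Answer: $-571200$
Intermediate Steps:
$G = -2040$
$G \left(s - 2\right) 20 = - 2040 \left(16 - 2\right) 20 = - 2040 \cdot 14 \cdot 20 = \left(-2040\right) 280 = -571200$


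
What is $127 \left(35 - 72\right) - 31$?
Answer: $-4730$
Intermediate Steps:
$127 \left(35 - 72\right) - 31 = 127 \left(-37\right) - 31 = -4699 - 31 = -4730$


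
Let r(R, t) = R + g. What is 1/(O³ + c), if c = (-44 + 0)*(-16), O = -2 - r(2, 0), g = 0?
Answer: 1/640 ≈ 0.0015625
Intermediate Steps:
r(R, t) = R (r(R, t) = R + 0 = R)
O = -4 (O = -2 - 1*2 = -2 - 2 = -4)
c = 704 (c = -44*(-16) = 704)
1/(O³ + c) = 1/((-4)³ + 704) = 1/(-64 + 704) = 1/640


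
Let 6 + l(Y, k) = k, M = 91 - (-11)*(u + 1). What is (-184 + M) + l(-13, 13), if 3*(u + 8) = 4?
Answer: -445/3 ≈ -148.33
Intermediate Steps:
u = -20/3 (u = -8 + (1/3)*4 = -8 + 4/3 = -20/3 ≈ -6.6667)
M = 86/3 (M = 91 - (-11)*(-20/3 + 1) = 91 - (-11)*(-17)/3 = 91 - 1*187/3 = 91 - 187/3 = 86/3 ≈ 28.667)
l(Y, k) = -6 + k
(-184 + M) + l(-13, 13) = (-184 + 86/3) + (-6 + 13) = -466/3 + 7 = -445/3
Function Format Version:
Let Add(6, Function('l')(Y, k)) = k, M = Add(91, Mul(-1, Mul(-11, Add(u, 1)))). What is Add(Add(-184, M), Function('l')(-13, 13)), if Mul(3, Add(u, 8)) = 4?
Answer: Rational(-445, 3) ≈ -148.33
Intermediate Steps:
u = Rational(-20, 3) (u = Add(-8, Mul(Rational(1, 3), 4)) = Add(-8, Rational(4, 3)) = Rational(-20, 3) ≈ -6.6667)
M = Rational(86, 3) (M = Add(91, Mul(-1, Mul(-11, Add(Rational(-20, 3), 1)))) = Add(91, Mul(-1, Mul(-11, Rational(-17, 3)))) = Add(91, Mul(-1, Rational(187, 3))) = Add(91, Rational(-187, 3)) = Rational(86, 3) ≈ 28.667)
Function('l')(Y, k) = Add(-6, k)
Add(Add(-184, M), Function('l')(-13, 13)) = Add(Add(-184, Rational(86, 3)), Add(-6, 13)) = Add(Rational(-466, 3), 7) = Rational(-445, 3)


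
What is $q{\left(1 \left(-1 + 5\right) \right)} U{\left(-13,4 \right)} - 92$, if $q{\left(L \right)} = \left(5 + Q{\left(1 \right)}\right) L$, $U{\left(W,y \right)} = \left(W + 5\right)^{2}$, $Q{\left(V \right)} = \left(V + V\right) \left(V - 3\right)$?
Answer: $164$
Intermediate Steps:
$Q{\left(V \right)} = 2 V \left(-3 + V\right)$
$U{\left(W,y \right)} = \left(5 + W\right)^{2}$
$q{\left(L \right)} = L$ ($q{\left(L \right)} = \left(5 + 2 \cdot 1 \left(-3 + 1\right)\right) L = \left(5 + 2 \cdot 1 \left(-2\right)\right) L = \left(5 - 4\right) L = 1 L = L$)
$q{\left(1 \left(-1 + 5\right) \right)} U{\left(-13,4 \right)} - 92 = 1 \left(-1 + 5\right) \left(5 - 13\right)^{2} - 92 = 1 \cdot 4 \left(-8\right)^{2} - 92 = 4 \cdot 64 - 92 = 256 - 92 = 164$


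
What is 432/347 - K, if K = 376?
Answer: -130040/347 ≈ -374.75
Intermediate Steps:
432/347 - K = 432/347 - 1*376 = 432*(1/347) - 376 = 432/347 - 376 = -130040/347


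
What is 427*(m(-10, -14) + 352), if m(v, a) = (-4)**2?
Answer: 157136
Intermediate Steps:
m(v, a) = 16
427*(m(-10, -14) + 352) = 427*(16 + 352) = 427*368 = 157136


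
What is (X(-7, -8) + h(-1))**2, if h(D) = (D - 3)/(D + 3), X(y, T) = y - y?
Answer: 4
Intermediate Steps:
X(y, T) = 0
h(D) = (-3 + D)/(3 + D)
(X(-7, -8) + h(-1))**2 = (0 + (-3 - 1)/(3 - 1))**2 = (0 - 4/2)**2 = (0 + (1/2)*(-4))**2 = (0 - 2)**2 = (-2)**2 = 4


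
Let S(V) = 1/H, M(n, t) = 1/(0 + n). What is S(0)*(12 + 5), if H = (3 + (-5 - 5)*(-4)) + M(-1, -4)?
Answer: 17/42 ≈ 0.40476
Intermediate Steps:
M(n, t) = 1/n
H = 42 (H = (3 + (-5 - 5)*(-4)) + 1/(-1) = (3 - 10*(-4)) - 1 = (3 + 40) - 1 = 43 - 1 = 42)
S(V) = 1/42
S(0)*(12 + 5) = (12 + 5)/42 = (1/42)*17 = 17/42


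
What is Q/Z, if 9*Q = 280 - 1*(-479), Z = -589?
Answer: -253/1767 ≈ -0.14318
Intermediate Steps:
Q = 253/3 (Q = (280 - 1*(-479))/9 = (280 + 479)/9 = (⅑)*759 = 253/3 ≈ 84.333)
Q/Z = (253/3)/(-589) = (253/3)*(-1/589) = -253/1767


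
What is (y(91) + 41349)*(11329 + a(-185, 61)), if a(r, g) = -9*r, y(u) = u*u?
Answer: 644892220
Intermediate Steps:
y(u) = u²
(y(91) + 41349)*(11329 + a(-185, 61)) = (91² + 41349)*(11329 - 9*(-185)) = (8281 + 41349)*(11329 + 1665) = 49630*12994 = 644892220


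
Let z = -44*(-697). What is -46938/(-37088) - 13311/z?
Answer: 6954531/8363344 ≈ 0.83155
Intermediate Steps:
z = 30668
-46938/(-37088) - 13311/z = -46938/(-37088) - 13311/30668 = -46938*(-1/37088) - 13311*1/30668 = 23469/18544 - 783/1804 = 6954531/8363344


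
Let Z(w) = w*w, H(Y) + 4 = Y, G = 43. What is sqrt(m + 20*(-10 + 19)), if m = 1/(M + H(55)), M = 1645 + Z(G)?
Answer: sqrt(2262068045)/3545 ≈ 13.416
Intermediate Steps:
H(Y) = -4 + Y
Z(w) = w**2
M = 3494 (M = 1645 + 43**2 = 1645 + 1849 = 3494)
m = 1/3545 (m = 1/(3494 + (-4 + 55)) = 1/(3494 + 51) = 1/3545 ≈ 0.00028209)
sqrt(m + 20*(-10 + 19)) = sqrt(1/3545 + 20*(-10 + 19)) = sqrt(1/3545 + 20*9) = sqrt(1/3545 + 180) = sqrt(638101/3545) = sqrt(2262068045)/3545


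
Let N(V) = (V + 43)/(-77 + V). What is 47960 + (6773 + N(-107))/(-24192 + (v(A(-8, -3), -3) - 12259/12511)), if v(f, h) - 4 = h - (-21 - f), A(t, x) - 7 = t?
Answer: 333586695120043/6955559720 ≈ 47960.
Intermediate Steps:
A(t, x) = 7 + t
N(V) = (43 + V)/(-77 + V)
v(f, h) = 25 + f + h (v(f, h) = 4 + (h - (-21 - f)) = 4 + (h + (21 + f)) = 4 + (21 + f + h) = 25 + f + h)
47960 + (6773 + N(-107))/(-24192 + (v(A(-8, -3), -3) - 12259/12511)) = 47960 + (6773 + (43 - 107)/(-77 - 107))/(-24192 + ((25 + (7 - 8) - 3) - 12259/12511)) = 47960 + (6773 - 64/(-184))/(-24192 + ((25 - 1 - 3) - 12259/12511)) = 47960 + (6773 - 1/184*(-64))/(-24192 + (21 - 1*12259/12511)) = 47960 + (6773 + 8/23)/(-24192 + (21 - 12259/12511)) = 47960 + 155787/(23*(-24192 + 250472/12511)) = 47960 + 155787/(23*(-302415640/12511)) = 47960 + (155787/23)*(-12511/302415640) = 47960 - 1949051157/6955559720 = 333586695120043/6955559720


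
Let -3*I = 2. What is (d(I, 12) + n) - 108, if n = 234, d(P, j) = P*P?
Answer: 1138/9 ≈ 126.44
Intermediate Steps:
I = -⅔ (I = -⅓*2 = -⅔ ≈ -0.66667)
d(P, j) = P²
(d(I, 12) + n) - 108 = ((-⅔)² + 234) - 108 = (4/9 + 234) - 108 = 2110/9 - 108 = 1138/9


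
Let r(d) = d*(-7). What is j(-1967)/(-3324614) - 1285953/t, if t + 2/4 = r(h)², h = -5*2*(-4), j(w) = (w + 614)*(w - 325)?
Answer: -4518420155004/260648075293 ≈ -17.335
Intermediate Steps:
j(w) = (-325 + w)*(614 + w) (j(w) = (614 + w)*(-325 + w) = (-325 + w)*(614 + w))
h = 40 (h = -10*(-4) = 40)
r(d) = -7*d
t = 156799/2 (t = -½ + (-7*40)² = -½ + (-280)² = -½ + 78400 = 156799/2 ≈ 78400.)
j(-1967)/(-3324614) - 1285953/t = (-199550 + (-1967)² + 289*(-1967))/(-3324614) - 1285953/156799/2 = (-199550 + 3869089 - 568463)*(-1/3324614) - 1285953*2/156799 = 3101076*(-1/3324614) - 2571906/156799 = -1550538/1662307 - 2571906/156799 = -4518420155004/260648075293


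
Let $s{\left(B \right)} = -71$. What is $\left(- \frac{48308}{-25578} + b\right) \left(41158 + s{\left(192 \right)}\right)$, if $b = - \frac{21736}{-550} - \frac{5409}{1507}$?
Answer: $\frac{748701947093963}{481825575} \approx 1.5539 \cdot 10^{6}$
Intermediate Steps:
$b = \frac{1353691}{37675}$ ($b = \left(-21736\right) \left(- \frac{1}{550}\right) - \frac{5409}{1507} = \frac{988}{25} - \frac{5409}{1507} = \frac{1353691}{37675} \approx 35.931$)
$\left(- \frac{48308}{-25578} + b\right) \left(41158 + s{\left(192 \right)}\right) = \left(- \frac{48308}{-25578} + \frac{1353691}{37675}\right) \left(41158 - 71\right) = \left(\left(-48308\right) \left(- \frac{1}{25578}\right) + \frac{1353691}{37675}\right) 41087 = \left(\frac{24154}{12789} + \frac{1353691}{37675}\right) 41087 = \frac{18222356149}{481825575} \cdot 41087 = \frac{748701947093963}{481825575}$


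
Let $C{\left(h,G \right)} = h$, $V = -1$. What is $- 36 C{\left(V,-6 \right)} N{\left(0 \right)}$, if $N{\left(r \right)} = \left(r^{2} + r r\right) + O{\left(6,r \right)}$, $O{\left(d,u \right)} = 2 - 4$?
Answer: $-72$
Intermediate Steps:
$O{\left(d,u \right)} = -2$ ($O{\left(d,u \right)} = 2 - 4 = -2$)
$N{\left(r \right)} = -2 + 2 r^{2}$ ($N{\left(r \right)} = \left(r^{2} + r r\right) - 2 = \left(r^{2} + r^{2}\right) - 2 = 2 r^{2} - 2 = -2 + 2 r^{2}$)
$- 36 C{\left(V,-6 \right)} N{\left(0 \right)} = \left(-36\right) \left(-1\right) \left(-2 + 2 \cdot 0^{2}\right) = 36 \left(-2 + 2 \cdot 0\right) = 36 \left(-2 + 0\right) = 36 \left(-2\right) = -72$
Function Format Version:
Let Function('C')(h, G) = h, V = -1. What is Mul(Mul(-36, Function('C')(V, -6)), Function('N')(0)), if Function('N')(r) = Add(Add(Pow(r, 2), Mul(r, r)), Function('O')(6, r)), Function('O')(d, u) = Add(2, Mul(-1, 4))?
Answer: -72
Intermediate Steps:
Function('O')(d, u) = -2 (Function('O')(d, u) = Add(2, -4) = -2)
Function('N')(r) = Add(-2, Mul(2, Pow(r, 2))) (Function('N')(r) = Add(Add(Pow(r, 2), Mul(r, r)), -2) = Add(Add(Pow(r, 2), Pow(r, 2)), -2) = Add(Mul(2, Pow(r, 2)), -2) = Add(-2, Mul(2, Pow(r, 2))))
Mul(Mul(-36, Function('C')(V, -6)), Function('N')(0)) = Mul(Mul(-36, -1), Add(-2, Mul(2, Pow(0, 2)))) = Mul(36, Add(-2, Mul(2, 0))) = Mul(36, Add(-2, 0)) = Mul(36, -2) = -72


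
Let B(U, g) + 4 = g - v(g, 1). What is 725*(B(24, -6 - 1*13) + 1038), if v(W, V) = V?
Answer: 735150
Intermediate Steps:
B(U, g) = -5 + g (B(U, g) = -4 + (g - 1*1) = -4 + (g - 1) = -4 + (-1 + g) = -5 + g)
725*(B(24, -6 - 1*13) + 1038) = 725*((-5 + (-6 - 1*13)) + 1038) = 725*((-5 + (-6 - 13)) + 1038) = 725*((-5 - 19) + 1038) = 725*(-24 + 1038) = 725*1014 = 735150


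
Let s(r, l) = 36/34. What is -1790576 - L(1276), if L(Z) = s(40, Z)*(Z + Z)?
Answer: -30485728/17 ≈ -1.7933e+6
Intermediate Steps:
s(r, l) = 18/17 (s(r, l) = 36*(1/34) = 18/17)
L(Z) = 36*Z/17 (L(Z) = 18*(Z + Z)/17 = 18*(2*Z)/17 = 36*Z/17)
-1790576 - L(1276) = -1790576 - 36*1276/17 = -1790576 - 1*45936/17 = -1790576 - 45936/17 = -30485728/17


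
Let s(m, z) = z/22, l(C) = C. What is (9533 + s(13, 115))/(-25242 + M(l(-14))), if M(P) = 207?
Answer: -69947/183590 ≈ -0.38100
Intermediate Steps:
s(m, z) = z/22 (s(m, z) = z*(1/22) = z/22)
(9533 + s(13, 115))/(-25242 + M(l(-14))) = (9533 + (1/22)*115)/(-25242 + 207) = (9533 + 115/22)/(-25035) = (209841/22)*(-1/25035) = -69947/183590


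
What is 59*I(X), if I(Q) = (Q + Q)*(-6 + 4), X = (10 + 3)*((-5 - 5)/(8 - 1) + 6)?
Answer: -98176/7 ≈ -14025.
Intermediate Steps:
X = 416/7 (X = 13*(-10/7 + 6) = 13*(32/7) = 416/7 ≈ 59.429)
I(Q) = -4*Q (I(Q) = (2*Q)*(-2) = -4*Q)
59*I(X) = 59*(-4*416/7) = 59*(-1664/7) = -98176/7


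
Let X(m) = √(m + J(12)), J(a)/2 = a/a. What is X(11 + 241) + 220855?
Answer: 220855 + √254 ≈ 2.2087e+5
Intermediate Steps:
J(a) = 2 (J(a) = 2*(a/a) = 2*1 = 2)
X(m) = √(2 + m) (X(m) = √(m + 2) = √(2 + m))
X(11 + 241) + 220855 = √(2 + (11 + 241)) + 220855 = √(2 + 252) + 220855 = √254 + 220855 = 220855 + √254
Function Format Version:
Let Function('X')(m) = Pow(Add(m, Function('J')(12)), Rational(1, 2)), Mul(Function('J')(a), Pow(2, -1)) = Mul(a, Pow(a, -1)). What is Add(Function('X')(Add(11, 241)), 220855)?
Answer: Add(220855, Pow(254, Rational(1, 2))) ≈ 2.2087e+5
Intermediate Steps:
Function('J')(a) = 2 (Function('J')(a) = Mul(2, Mul(a, Pow(a, -1))) = Mul(2, 1) = 2)
Function('X')(m) = Pow(Add(2, m), Rational(1, 2)) (Function('X')(m) = Pow(Add(m, 2), Rational(1, 2)) = Pow(Add(2, m), Rational(1, 2)))
Add(Function('X')(Add(11, 241)), 220855) = Add(Pow(Add(2, Add(11, 241)), Rational(1, 2)), 220855) = Add(Pow(Add(2, 252), Rational(1, 2)), 220855) = Add(Pow(254, Rational(1, 2)), 220855) = Add(220855, Pow(254, Rational(1, 2)))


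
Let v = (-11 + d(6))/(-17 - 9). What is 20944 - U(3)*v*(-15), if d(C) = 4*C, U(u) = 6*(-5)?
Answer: 21169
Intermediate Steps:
U(u) = -30
v = -½ (v = (-11 + 4*6)/(-17 - 9) = (-11 + 24)/(-26) = 13*(-1/26) = -½ ≈ -0.50000)
20944 - U(3)*v*(-15) = 20944 - (-30*(-½))*(-15) = 20944 - 15*(-15) = 20944 - 1*(-225) = 20944 + 225 = 21169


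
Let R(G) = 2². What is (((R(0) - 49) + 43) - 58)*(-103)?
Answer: 6180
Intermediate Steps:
R(G) = 4
(((R(0) - 49) + 43) - 58)*(-103) = (((4 - 49) + 43) - 58)*(-103) = ((-45 + 43) - 58)*(-103) = (-2 - 58)*(-103) = -60*(-103) = 6180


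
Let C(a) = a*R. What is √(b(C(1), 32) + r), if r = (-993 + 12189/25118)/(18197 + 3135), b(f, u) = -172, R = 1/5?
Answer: I*√12348641460694549558/267908588 ≈ 13.117*I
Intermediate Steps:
R = ⅕ ≈ 0.20000
C(a) = a/5 (C(a) = a*(⅕) = a/5)
r = -24929985/535817176 (r = (-993 + 12189*(1/25118))/21332 = (-993 + 12189/25118)*(1/21332) = -24929985/25118*1/21332 = -24929985/535817176 ≈ -0.046527)
√(b(C(1), 32) + r) = √(-172 - 24929985/535817176) = √(-92185484257/535817176) = I*√12348641460694549558/267908588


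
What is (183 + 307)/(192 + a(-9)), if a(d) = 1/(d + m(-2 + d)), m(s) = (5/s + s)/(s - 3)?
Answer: 6300/2467 ≈ 2.5537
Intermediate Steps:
m(s) = (s + 5/s)/(-3 + s)
a(d) = 1/(d + (5 + (-2 + d)**2)/((-5 + d)*(-2 + d))) (a(d) = 1/(d + (5 + (-2 + d)**2)/((-2 + d)*(-3 + (-2 + d)))) = 1/(d + (5 + (-2 + d)**2)/((-2 + d)*(-5 + d))) = 1/(d + (5 + (-2 + d)**2)/((-5 + d)*(-2 + d))))
(183 + 307)/(192 + a(-9)) = (183 + 307)/(192 + (-5 - 9)*(-2 - 9)/(5 + (-2 - 9)**2 - 9*(-5 - 9)*(-2 - 9))) = 490/(192 - 14*(-11)/(5 + (-11)**2 - 9*(-14)*(-11))) = 490/(192 - 14*(-11)/(5 + 121 - 1386)) = 490/(192 - 14*(-11)/(-1260)) = 490/(192 - 1/1260*(-14)*(-11)) = 490/(192 - 11/90) = 490/(17269/90) = 490*(90/17269) = 6300/2467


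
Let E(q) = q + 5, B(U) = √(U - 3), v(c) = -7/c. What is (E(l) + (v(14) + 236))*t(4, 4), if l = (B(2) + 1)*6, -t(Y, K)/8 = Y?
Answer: -7888 - 192*I ≈ -7888.0 - 192.0*I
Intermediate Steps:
t(Y, K) = -8*Y
B(U) = √(-3 + U)
l = 6 + 6*I (l = (√(-3 + 2) + 1)*6 = (√(-1) + 1)*6 = (I + 1)*6 = (1 + I)*6 = 6 + 6*I ≈ 6.0 + 6.0*I)
E(q) = 5 + q
(E(l) + (v(14) + 236))*t(4, 4) = ((5 + (6 + 6*I)) + (-7/14 + 236))*(-8*4) = ((11 + 6*I) + (-7*1/14 + 236))*(-32) = ((11 + 6*I) + (-½ + 236))*(-32) = ((11 + 6*I) + 471/2)*(-32) = (493/2 + 6*I)*(-32) = -7888 - 192*I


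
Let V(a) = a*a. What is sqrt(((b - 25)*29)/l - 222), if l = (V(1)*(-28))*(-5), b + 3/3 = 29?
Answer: I*sqrt(1084755)/70 ≈ 14.879*I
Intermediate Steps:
b = 28 (b = -1 + 29 = 28)
V(a) = a**2
l = 140 (l = (1**2*(-28))*(-5) = (1*(-28))*(-5) = -28*(-5) = 140)
sqrt(((b - 25)*29)/l - 222) = sqrt(((28 - 25)*29)/140 - 222) = sqrt((3*29)*(1/140) - 222) = sqrt(87*(1/140) - 222) = sqrt(87/140 - 222) = sqrt(-30993/140) = I*sqrt(1084755)/70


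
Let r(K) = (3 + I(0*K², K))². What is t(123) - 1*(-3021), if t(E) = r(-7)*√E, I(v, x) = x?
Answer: 3021 + 16*√123 ≈ 3198.4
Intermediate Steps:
r(K) = (3 + K)²
t(E) = 16*√E (t(E) = (3 - 7)²*√E = (-4)²*√E = 16*√E)
t(123) - 1*(-3021) = 16*√123 - 1*(-3021) = 16*√123 + 3021 = 3021 + 16*√123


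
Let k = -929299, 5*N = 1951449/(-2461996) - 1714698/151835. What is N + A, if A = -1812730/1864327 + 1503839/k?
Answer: -16216161734099599992596979/3238223351168415106480900 ≈ -5.0077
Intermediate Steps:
N = -4517877876123/1869085813300 (N = (1951449/(-2461996) - 1714698/151835)/5 = (1951449*(-1/2461996) - 1714698*1/151835)/5 = (-1951449/2461996 - 1714698/151835)/5 = (⅕)*(-4517877876123/373817162660) = -4517877876123/1869085813300 ≈ -2.4172)
A = -4488215827623/1732517216773 (A = -1812730/1864327 + 1503839/(-929299) = -1812730*1/1864327 + 1503839*(-1/929299) = -1812730/1864327 - 1503839/929299 = -4488215827623/1732517216773 ≈ -2.5906)
N + A = -4517877876123/1869085813300 - 4488215827623/1732517216773 = -16216161734099599992596979/3238223351168415106480900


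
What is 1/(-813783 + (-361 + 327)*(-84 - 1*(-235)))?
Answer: -1/818917 ≈ -1.2211e-6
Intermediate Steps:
1/(-813783 + (-361 + 327)*(-84 - 1*(-235))) = 1/(-813783 - 34*(-84 + 235)) = 1/(-813783 - 34*151) = 1/(-813783 - 5134) = 1/(-818917) = -1/818917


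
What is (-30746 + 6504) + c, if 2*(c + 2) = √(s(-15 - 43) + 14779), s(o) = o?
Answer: -24244 + √14721/2 ≈ -24183.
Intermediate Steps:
c = -2 + √14721/2 (c = -2 + √((-15 - 43) + 14779)/2 = -2 + √(-58 + 14779)/2 = -2 + √14721/2 ≈ 58.665)
(-30746 + 6504) + c = (-30746 + 6504) + (-2 + √14721/2) = -24242 + (-2 + √14721/2) = -24244 + √14721/2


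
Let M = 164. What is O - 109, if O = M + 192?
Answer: 247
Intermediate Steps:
O = 356 (O = 164 + 192 = 356)
O - 109 = 356 - 109 = 247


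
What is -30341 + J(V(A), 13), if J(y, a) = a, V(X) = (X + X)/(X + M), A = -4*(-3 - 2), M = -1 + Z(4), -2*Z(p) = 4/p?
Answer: -30328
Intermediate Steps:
Z(p) = -2/p
M = -3/2 (M = -1 - 2/4 = -1 - 2*¼ = -1 - ½ = -3/2 ≈ -1.5000)
A = 20 (A = -4*(-5) = 20)
V(X) = 2*X/(-3/2 + X) (V(X) = (X + X)/(X - 3/2) = (2*X)/(-3/2 + X) = 2*X/(-3/2 + X))
-30341 + J(V(A), 13) = -30341 + 13 = -30328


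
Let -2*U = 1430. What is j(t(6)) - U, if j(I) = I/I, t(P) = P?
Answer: 716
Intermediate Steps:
j(I) = 1
U = -715 (U = -½*1430 = -715)
j(t(6)) - U = 1 - 1*(-715) = 1 + 715 = 716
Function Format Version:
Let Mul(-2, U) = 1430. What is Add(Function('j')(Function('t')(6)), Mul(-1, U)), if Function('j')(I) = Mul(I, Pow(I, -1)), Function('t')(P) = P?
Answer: 716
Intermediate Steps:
Function('j')(I) = 1
U = -715 (U = Mul(Rational(-1, 2), 1430) = -715)
Add(Function('j')(Function('t')(6)), Mul(-1, U)) = Add(1, Mul(-1, -715)) = Add(1, 715) = 716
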